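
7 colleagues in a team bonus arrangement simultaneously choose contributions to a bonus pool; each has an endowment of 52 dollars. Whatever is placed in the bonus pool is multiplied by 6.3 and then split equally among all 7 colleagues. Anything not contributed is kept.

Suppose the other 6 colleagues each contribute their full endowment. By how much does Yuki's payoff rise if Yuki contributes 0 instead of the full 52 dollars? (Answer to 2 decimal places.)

5.20 dollars

Switching from a contribution of 52 to 0 lets Yuki keep an extra 52 dollars, but lowers the bonus pool by 52, which costs Yuki their own share of that drop: 6.3/7 × 52 = 46.80.
Net gain = 52 − 46.80 = 5.20. The private return per contributed unit (0.9000) is below 1, so free-riding is indeed the best response regardless of what the others do.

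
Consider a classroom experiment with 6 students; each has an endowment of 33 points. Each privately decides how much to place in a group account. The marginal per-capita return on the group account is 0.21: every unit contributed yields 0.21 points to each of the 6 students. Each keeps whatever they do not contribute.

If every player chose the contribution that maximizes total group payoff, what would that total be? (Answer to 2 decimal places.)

249.48 points

Each contributed unit returns 1.260 to the group as a whole (0.21 to each of 6 players), which exceeds 1, so the social optimum is full contribution: group total = 1.260 × 198 = 249.48.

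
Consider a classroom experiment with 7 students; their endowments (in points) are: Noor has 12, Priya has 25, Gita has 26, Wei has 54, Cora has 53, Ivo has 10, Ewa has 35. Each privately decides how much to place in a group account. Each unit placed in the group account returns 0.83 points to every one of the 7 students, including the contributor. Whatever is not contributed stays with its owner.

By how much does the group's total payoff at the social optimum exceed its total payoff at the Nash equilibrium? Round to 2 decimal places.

The private return per contributed unit is 0.83 < 1 for everyone, so the Nash equilibrium is zero contribution and the group total is Σ E_j = 12 + 25 + 26 + 54 + 53 + 10 + 35 = 215.
Each contributed unit returns 5.810 to the group, so the social optimum is full contribution by everyone: group total = 5.810 × 215 = 1249.15.
Efficiency loss = (5.810 − 1) × 215 = 1034.15.

1034.15 points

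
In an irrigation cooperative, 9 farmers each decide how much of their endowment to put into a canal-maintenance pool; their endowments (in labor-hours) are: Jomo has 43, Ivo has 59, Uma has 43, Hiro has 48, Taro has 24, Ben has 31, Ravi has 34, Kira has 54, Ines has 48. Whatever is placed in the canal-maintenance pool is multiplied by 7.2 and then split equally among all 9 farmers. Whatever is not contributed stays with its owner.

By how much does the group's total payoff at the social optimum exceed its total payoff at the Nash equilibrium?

The private return per contributed unit is 7.2/9 = 0.8000 < 1 for every player regardless of endowment, so the Nash equilibrium is zero contribution and the group total is Σ E_j = 43 + 59 + 43 + 48 + 24 + 31 + 34 + 54 + 48 = 384.
Each contributed unit returns 7.200 to the group, so the social optimum is full contribution by everyone: group total = 7.200 × 384 = 2764.80.
Efficiency loss = (7.200 − 1) × 384 = 2380.80.

2380.80 labor-hours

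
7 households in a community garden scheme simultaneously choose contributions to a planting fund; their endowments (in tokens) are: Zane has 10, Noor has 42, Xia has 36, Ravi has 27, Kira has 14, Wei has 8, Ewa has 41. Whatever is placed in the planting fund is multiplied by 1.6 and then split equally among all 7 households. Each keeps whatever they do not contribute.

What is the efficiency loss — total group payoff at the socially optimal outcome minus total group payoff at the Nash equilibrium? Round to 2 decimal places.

The private return per contributed unit is 1.6/7 = 0.2286 < 1 for every player regardless of endowment, so the Nash equilibrium is zero contribution and the group total is Σ E_j = 10 + 42 + 36 + 27 + 14 + 8 + 41 = 178.
Each contributed unit returns 1.600 to the group, so the social optimum is full contribution by everyone: group total = 1.600 × 178 = 284.80.
Efficiency loss = (1.600 − 1) × 178 = 106.80.

106.80 tokens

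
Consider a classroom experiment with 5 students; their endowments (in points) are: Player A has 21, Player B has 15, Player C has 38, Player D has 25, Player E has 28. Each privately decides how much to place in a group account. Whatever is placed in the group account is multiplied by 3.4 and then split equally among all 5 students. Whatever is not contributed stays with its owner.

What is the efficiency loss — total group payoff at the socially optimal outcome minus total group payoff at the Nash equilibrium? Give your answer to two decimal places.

The private return per contributed unit is 3.4/5 = 0.6800 < 1 for every player regardless of endowment, so the Nash equilibrium is zero contribution and the group total is Σ E_j = 21 + 15 + 38 + 25 + 28 = 127.
Each contributed unit returns 3.400 to the group, so the social optimum is full contribution by everyone: group total = 3.400 × 127 = 431.80.
Efficiency loss = (3.400 − 1) × 127 = 304.80.

304.80 points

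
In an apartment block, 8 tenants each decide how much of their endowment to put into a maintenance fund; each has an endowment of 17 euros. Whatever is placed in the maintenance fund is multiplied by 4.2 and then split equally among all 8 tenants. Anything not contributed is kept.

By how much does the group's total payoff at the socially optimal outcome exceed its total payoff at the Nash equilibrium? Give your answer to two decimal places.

Each contributed unit returns 4.2/8 = 0.5250 to its contributor — below 1 — so contributing 0 is dominant for every player. At the Nash equilibrium everyone keeps their 17, and the group total is 8 × 17 = 136.
Each contributed unit returns 4.200 to the group as a whole (0.5250 to each of 8 players), which exceeds 1, so the social optimum is full contribution: group total = 4.200 × 136 = 571.20.
Efficiency loss = 571.20 − 136 = 435.20.

435.20 euros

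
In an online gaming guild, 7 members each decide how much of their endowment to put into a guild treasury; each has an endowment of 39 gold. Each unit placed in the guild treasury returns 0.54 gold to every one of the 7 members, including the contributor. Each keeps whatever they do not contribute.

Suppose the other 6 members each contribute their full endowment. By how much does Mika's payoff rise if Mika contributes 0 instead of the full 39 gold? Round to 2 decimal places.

17.94 gold

Switching from a contribution of 39 to 0 lets Mika keep an extra 39 gold, but lowers the guild treasury by 39, which costs Mika their own share of that drop: 0.54 × 39 = 21.06.
Net gain = 39 − 21.06 = 17.94. The private return per contributed unit (0.54) is below 1, so free-riding is indeed the best response regardless of what the others do.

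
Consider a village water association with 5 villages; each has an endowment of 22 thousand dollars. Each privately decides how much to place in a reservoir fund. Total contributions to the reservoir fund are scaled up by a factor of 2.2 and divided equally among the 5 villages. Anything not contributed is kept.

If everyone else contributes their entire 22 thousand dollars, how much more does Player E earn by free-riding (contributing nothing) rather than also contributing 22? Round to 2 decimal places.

Switching from a contribution of 22 to 0 lets Player E keep an extra 22 thousand dollars, but lowers the reservoir fund by 22, which costs Player E their own share of that drop: 2.2/5 × 22 = 9.68.
Net gain = 22 − 9.68 = 12.32. The private return per contributed unit (0.4400) is below 1, so free-riding is indeed the best response regardless of what the others do.

12.32 thousand dollars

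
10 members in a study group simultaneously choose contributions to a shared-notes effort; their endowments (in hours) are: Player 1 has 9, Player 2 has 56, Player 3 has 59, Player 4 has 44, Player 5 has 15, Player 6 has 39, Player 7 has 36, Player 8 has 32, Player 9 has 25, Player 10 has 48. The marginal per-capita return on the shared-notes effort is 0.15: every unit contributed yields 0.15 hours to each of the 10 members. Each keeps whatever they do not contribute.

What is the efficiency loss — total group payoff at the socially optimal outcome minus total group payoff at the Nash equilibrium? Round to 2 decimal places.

181.50 hours

The private return per contributed unit is 0.15 < 1 for everyone, so the Nash equilibrium is zero contribution and the group total is Σ E_j = 9 + 56 + 59 + 44 + 15 + 39 + 36 + 32 + 25 + 48 = 363.
Each contributed unit returns 1.500 to the group, so the social optimum is full contribution by everyone: group total = 1.500 × 363 = 544.50.
Efficiency loss = (1.500 − 1) × 363 = 181.50.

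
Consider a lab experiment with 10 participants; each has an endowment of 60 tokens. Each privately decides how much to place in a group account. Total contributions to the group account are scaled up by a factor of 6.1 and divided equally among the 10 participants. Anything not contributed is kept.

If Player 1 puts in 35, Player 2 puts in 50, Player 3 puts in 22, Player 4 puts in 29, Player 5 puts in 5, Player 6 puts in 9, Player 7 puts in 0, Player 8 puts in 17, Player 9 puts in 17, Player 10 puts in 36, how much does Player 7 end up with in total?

194.20 tokens

Total contributed: 35 + 50 + 22 + 29 + 5 + 9 + 0 + 17 + 17 + 36 = 220.
Each receives 6.1 × 220 / 10 = 134.20 from the group account.
Player 7 keeps 60 − 0 = 60, so Player 7's payoff is 60 + 134.20 = 194.20.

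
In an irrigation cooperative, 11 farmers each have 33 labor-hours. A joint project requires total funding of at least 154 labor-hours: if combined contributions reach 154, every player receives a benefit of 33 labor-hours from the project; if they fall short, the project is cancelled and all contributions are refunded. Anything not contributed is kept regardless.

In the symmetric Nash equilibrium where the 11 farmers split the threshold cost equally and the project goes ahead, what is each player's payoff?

52 labor-hours

Equal share of the threshold: 154/11 = 14.
At this profile no one gains by cutting their contribution: any cut drops the total below 154, the project is cancelled, contributions are refunded, and the deviator ends with 33, which is less than 33 − 14 + 33 = 52. Contributing more than 14 just wastes the excess. So contributing exactly 14 is a best response.
Each player's payoff: 33 − 14 + 33 = 52.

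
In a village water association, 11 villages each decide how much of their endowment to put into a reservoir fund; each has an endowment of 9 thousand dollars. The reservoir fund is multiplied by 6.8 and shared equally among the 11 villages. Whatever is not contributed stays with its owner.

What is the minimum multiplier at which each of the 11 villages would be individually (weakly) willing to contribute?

A contributed unit returns (multiplier)/11 to its contributor.
This reaches 1 exactly when the multiplier is 11.

11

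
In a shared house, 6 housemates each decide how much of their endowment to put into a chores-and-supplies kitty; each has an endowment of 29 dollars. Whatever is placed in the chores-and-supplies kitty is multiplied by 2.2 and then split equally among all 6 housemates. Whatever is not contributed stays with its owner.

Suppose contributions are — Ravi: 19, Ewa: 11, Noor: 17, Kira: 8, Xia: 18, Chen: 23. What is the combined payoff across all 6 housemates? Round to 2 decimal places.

289.20 dollars

Total contributed: 19 + 11 + 17 + 8 + 18 + 23 = 96; total kept: 6 × 29 − 96 = 78.
The chores-and-supplies kitty pays out 2.2 × 96 = 211.20 in aggregate.
Group total = 78 + 211.20 = 289.20.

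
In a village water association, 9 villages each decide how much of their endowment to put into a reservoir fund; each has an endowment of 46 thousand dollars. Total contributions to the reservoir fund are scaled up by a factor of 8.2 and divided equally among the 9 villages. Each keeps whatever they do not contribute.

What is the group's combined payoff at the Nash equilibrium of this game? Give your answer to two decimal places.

Each contributed unit returns 8.2/9 = 0.9111 to its contributor — below 1 — so contributing 0 is dominant for every player. At the Nash equilibrium everyone keeps their 46, and the group total is 9 × 46 = 414.

414.00 thousand dollars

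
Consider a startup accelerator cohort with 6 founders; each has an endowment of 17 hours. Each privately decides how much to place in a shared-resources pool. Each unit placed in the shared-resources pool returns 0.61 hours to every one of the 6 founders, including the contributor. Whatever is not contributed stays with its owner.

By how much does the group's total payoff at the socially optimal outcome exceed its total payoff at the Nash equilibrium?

271.32 hours

The private return per contributed unit is 0.61 < 1, so contributing 0 is dominant for every player. At the Nash equilibrium everyone keeps their 17, and the group total is 6 × 17 = 102.
Each contributed unit returns 3.660 to the group as a whole (0.61 to each of 6 players), which exceeds 1, so the social optimum is full contribution: group total = 3.660 × 102 = 373.32.
Efficiency loss = 373.32 − 102 = 271.32.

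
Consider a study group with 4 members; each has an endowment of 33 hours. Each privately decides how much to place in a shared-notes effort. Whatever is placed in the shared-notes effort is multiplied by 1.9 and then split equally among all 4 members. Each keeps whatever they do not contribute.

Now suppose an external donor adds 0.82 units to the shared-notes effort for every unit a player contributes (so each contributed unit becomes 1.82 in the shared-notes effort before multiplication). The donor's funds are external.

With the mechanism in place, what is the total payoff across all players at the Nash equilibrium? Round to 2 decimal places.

132.00 hours

With the mechanism, a contributed unit returns 1.9 × 1.82 / 4 = 0.8645 per unit of net cost — still below 1 — so contributing 0 remains dominant for every player.
At the Nash equilibrium no one contributes; group total payoff = 4 × 33 = 132.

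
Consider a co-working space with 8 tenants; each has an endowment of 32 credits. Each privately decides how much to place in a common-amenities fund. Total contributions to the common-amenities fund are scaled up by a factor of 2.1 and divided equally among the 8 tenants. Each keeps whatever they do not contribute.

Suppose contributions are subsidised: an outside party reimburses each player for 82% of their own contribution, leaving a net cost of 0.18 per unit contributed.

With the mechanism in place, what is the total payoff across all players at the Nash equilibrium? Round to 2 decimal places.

With the mechanism, a contributed unit returns (2.1/8) / 0.18 = 1.4583 per unit of net cost to the contributor — now above 1 — so contributing fully is weakly dominant for every player.
At the Nash equilibrium everyone contributes 32. Group total payoff = 8 × (32 × 0.82 + 2.1 × 32) = 747.52.

747.52 credits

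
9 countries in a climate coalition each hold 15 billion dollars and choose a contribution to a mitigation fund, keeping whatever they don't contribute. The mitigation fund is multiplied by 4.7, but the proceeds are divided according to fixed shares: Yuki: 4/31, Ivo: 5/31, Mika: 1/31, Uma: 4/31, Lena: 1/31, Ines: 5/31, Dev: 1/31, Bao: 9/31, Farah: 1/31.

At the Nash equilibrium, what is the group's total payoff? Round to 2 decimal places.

190.50 billion dollars

A player with share s gets back 4.7·s per unit contributed, so full contribution is dominant for anyone with s > 1/4.7 = 0.2128 and zero contribution is dominant for anyone below.
Only Bao (9/31) clears that bar, contributing 15; the remaining 8 contribute 0. Total contributed: 15.
The mitigation fund pays out 4.7 × 15 = 70.50 in total (split across the unequal shares, but the aggregate is all that matters for the group sum).
The 8 free-riders keep 15 each, adding 120. Group total = 120 + 70.50 = 190.50.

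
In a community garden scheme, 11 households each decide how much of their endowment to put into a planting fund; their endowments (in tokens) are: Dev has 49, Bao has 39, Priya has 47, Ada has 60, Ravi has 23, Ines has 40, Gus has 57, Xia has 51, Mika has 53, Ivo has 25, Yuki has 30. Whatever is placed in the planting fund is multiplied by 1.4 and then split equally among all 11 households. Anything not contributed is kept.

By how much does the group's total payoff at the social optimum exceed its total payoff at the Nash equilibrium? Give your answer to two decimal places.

The private return per contributed unit is 1.4/11 = 0.1273 < 1 for every player regardless of endowment, so the Nash equilibrium is zero contribution and the group total is Σ E_j = 49 + 39 + 47 + 60 + 23 + 40 + 57 + 51 + 53 + 25 + 30 = 474.
Each contributed unit returns 1.400 to the group, so the social optimum is full contribution by everyone: group total = 1.400 × 474 = 663.60.
Efficiency loss = (1.400 − 1) × 474 = 189.60.

189.60 tokens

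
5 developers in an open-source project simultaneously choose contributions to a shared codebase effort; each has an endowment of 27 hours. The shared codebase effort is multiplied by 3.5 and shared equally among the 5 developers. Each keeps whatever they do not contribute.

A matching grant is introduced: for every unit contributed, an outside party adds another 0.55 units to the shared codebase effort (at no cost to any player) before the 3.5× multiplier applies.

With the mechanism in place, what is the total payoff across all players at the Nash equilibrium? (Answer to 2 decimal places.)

With the mechanism, a contributed unit returns 3.5 × 1.55 / 5 = 1.0850 per unit of net cost to the contributor — now above 1 — so contributing fully is weakly dominant for every player.
So the Nash equilibrium is full contribution by all 5; the group earns 3.5 × 1.55 × 135 = 732.38.

732.38 hours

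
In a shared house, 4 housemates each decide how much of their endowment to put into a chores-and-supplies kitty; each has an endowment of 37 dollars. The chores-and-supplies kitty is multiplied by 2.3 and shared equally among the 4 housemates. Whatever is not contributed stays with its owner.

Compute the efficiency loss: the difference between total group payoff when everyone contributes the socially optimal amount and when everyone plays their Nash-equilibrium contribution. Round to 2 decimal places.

192.40 dollars

Each contributed unit returns 2.3/4 = 0.5750 to its contributor — below 1 — so contributing 0 is dominant for every player. At the Nash equilibrium everyone keeps their 37, and the group total is 4 × 37 = 148.
Each contributed unit returns 2.300 to the group as a whole (0.5750 to each of 4 players), which exceeds 1, so the social optimum is full contribution: group total = 2.300 × 148 = 340.40.
Efficiency loss = 340.40 − 148 = 192.40.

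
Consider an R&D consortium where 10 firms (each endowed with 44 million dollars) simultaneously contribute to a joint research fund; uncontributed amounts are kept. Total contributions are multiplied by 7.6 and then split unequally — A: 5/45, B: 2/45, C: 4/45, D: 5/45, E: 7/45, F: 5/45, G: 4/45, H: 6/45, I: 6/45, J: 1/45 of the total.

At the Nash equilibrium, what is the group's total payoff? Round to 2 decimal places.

A player with share s gets back 7.6·s per unit contributed, so full contribution is dominant for anyone with s > 1/7.6 = 0.1316 and zero contribution is dominant for anyone below.
E, H and I clear that bar, contributing 44 each; the remaining 7 contribute 0. Total contributed: 132.
The joint research fund pays out 7.6 × 132 = 1003.20 in total (split across the unequal shares, but the aggregate is all that matters for the group sum).
The 7 free-riders keep 44 each, adding 308. Group total = 308 + 1003.20 = 1311.20.

1311.20 million dollars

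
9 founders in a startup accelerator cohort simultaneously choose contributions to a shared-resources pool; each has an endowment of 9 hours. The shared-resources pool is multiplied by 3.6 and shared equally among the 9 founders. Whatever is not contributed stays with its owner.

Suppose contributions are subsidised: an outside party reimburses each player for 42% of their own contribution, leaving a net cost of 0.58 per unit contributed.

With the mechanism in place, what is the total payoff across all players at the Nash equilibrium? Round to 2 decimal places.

81.00 hours

With the mechanism, a contributed unit returns (3.6/9) / 0.58 = 0.6897 per unit of net cost — still below 1 — so contributing 0 remains dominant for every player.
Everyone keeps their endowment and the group total is 9 × 9 = 81.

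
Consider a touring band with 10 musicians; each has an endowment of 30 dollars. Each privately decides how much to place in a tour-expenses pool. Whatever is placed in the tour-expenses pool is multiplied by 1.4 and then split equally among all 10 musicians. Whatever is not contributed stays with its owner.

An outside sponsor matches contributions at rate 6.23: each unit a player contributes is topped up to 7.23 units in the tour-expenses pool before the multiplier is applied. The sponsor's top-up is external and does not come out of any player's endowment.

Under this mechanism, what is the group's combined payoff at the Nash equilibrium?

Under the mechanism each unit contributed yields 1.4 × 7.23 / 10 = 1.0122 back to its contributor per unit of net cost, which exceeds 1, making full contribution the dominant choice for everyone.
So the Nash equilibrium is full contribution by all 10; the group earns 1.4 × 7.23 × 300 = 3036.60.

3036.60 dollars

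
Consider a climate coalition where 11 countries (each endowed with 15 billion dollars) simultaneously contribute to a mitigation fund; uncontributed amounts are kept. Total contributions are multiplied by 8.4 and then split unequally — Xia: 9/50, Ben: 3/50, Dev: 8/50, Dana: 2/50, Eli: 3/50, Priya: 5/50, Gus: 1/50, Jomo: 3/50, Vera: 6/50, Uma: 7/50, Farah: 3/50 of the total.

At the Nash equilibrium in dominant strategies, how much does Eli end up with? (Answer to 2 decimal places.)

Player j's private return per contributed unit is 8.4 × (j's share). Contributing is weakly dominant for j when that share is at least 1/8.4 = 0.1190, and contributing 0 is dominant otherwise.
Xia, Dev, Vera and Uma are above the threshold, contributing 15 each; the remaining 7 contribute 0. Total contributed: 60.
Eli keeps 15 and receives 8.4 × 60 × 3/50 = 30.24 from the mitigation fund, for a payoff of 45.24.

45.24 billion dollars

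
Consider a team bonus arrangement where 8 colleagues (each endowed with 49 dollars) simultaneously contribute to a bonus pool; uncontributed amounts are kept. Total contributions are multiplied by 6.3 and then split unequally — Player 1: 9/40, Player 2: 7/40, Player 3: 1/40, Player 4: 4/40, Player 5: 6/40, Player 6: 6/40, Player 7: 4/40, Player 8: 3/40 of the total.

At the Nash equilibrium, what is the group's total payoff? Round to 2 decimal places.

911.40 dollars

For player j, contributing a unit is worthwhile iff 6.3 × (j's share) ≥ 1, i.e. iff j's share is at least 0.1587.
The shares above 0.1587 belong to Player 1 and Player 2, contributing 49 each; the remaining 6 contribute 0. Total contributed: 98.
The bonus pool pays out 6.3 × 98 = 617.40 in total (split across the unequal shares, but the aggregate is all that matters for the group sum).
The 6 free-riders keep 49 each, adding 294. Group total = 294 + 617.40 = 911.40.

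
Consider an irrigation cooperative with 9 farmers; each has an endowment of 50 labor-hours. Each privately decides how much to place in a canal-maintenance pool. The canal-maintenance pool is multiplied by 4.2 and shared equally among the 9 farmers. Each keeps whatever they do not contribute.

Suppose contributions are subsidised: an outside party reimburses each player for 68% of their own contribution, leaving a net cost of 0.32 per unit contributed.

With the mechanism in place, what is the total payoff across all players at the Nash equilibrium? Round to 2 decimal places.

Under the mechanism each unit contributed yields (4.2/9) / 0.32 = 1.4583 back to its contributor per unit of net cost, which exceeds 1, making full contribution the dominant choice for everyone.
At the Nash equilibrium everyone contributes 50. Group total payoff = 9 × (50 × 0.68 + 4.2 × 50) = 2196.00.

2196.00 labor-hours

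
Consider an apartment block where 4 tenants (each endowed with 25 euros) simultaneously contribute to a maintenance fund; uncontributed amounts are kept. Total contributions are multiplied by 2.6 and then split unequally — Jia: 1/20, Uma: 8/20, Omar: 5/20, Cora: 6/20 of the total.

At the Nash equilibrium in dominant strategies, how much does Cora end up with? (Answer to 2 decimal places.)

For player j, contributing a unit is worthwhile iff 2.6 × (j's share) ≥ 1, i.e. iff j's share is at least 0.3846.
The only share above 0.3846 is Uma's 8/20, contributing 25; the remaining 3 contribute 0. Total contributed: 25.
Cora keeps 25 and receives 2.6 × 25 × 6/20 = 19.50 from the maintenance fund, for a payoff of 44.50.

44.50 euros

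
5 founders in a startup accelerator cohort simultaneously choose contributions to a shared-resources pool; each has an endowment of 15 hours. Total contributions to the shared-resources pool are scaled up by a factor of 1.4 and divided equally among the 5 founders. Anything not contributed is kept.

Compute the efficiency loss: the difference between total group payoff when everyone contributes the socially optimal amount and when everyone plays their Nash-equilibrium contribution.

30.00 hours

Each contributed unit returns 1.4/5 = 0.2800 to its contributor — below 1 — so contributing 0 is dominant for every player. At the Nash equilibrium everyone keeps their 15, and the group total is 5 × 15 = 75.
Each contributed unit returns 1.400 to the group as a whole (0.2800 to each of 5 players), which exceeds 1, so the social optimum is full contribution: group total = 1.400 × 75 = 105.00.
Efficiency loss = 105.00 − 75 = 30.00.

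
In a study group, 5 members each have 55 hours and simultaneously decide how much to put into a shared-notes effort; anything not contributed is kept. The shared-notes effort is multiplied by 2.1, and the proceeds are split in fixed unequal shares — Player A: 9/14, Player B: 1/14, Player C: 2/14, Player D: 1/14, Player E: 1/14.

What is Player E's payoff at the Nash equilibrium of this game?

63.25 hours

A player with share s gets back 2.1·s per unit contributed, so full contribution is dominant for anyone with s > 1/2.1 = 0.4762 and zero contribution is dominant for anyone below.
Only Player A (9/14) clears that bar, contributing 55; the remaining 4 contribute 0. Total contributed: 55.
Player E keeps 55 and receives 2.1 × 55 × 1/14 = 8.25 from the shared-notes effort, for a payoff of 63.25.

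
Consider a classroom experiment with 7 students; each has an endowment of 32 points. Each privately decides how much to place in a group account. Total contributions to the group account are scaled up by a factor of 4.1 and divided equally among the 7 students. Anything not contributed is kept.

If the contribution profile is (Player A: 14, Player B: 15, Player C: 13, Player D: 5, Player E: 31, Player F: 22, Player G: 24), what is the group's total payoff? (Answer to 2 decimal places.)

608.40 points

Total contributed: 14 + 15 + 13 + 5 + 31 + 22 + 24 = 124; total kept: 7 × 32 − 124 = 100.
The group account pays out 4.1 × 124 = 508.40 in aggregate.
Group total = 100 + 508.40 = 608.40.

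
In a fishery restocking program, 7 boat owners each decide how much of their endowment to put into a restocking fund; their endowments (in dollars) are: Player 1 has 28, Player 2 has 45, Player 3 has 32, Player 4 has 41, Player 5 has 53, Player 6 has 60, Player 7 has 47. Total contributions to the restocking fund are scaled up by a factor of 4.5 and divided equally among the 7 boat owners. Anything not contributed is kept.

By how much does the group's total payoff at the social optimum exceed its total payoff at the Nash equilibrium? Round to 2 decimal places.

The private return per contributed unit is 4.5/7 = 0.6429 < 1 for every player regardless of endowment, so the Nash equilibrium is zero contribution and the group total is Σ E_j = 28 + 45 + 32 + 41 + 53 + 60 + 47 = 306.
Each contributed unit returns 4.500 to the group, so the social optimum is full contribution by everyone: group total = 4.500 × 306 = 1377.00.
Efficiency loss = (4.500 − 1) × 306 = 1071.00.

1071.00 dollars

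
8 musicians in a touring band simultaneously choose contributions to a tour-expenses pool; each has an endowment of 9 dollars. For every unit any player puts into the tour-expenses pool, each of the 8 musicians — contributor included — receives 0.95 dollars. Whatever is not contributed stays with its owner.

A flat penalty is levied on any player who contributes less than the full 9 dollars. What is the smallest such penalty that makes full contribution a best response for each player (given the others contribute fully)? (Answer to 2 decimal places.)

Given the others contribute fully, the best deviation is to contribute 0 (any partial contribution still incurs the fine and gives up units whose private return 0.95 is below 1).
Deviating from 9 to 0 saves 9 dollars but forfeits the deviator's share of the drop in the tour-expenses pool: 0.95 × 9 = 8.55.
So the deviation gain is 9 − 8.55 = 0.45, and the fine must be at least 0.45 dollars to wipe it out.

0.45 dollars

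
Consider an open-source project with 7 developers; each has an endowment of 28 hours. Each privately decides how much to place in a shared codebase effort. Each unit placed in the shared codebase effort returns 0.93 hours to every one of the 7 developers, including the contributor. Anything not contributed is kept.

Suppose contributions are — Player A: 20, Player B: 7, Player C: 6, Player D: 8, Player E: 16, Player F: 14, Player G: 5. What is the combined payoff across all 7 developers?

614.76 hours

Total contributed: 20 + 7 + 6 + 8 + 16 + 14 + 5 = 76; total kept: 7 × 28 − 76 = 120.
The shared codebase effort pays out 0.93 × 7 × 76 = 494.76 in aggregate.
Group total = 120 + 494.76 = 614.76.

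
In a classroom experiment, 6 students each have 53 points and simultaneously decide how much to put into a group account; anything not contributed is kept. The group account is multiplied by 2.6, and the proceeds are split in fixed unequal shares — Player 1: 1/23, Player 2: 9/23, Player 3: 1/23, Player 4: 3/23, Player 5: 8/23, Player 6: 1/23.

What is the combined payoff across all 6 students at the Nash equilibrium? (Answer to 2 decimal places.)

402.80 points

For player j, contributing a unit is worthwhile iff 2.6 × (j's share) ≥ 1, i.e. iff j's share is at least 0.3846.
Player 2 alone (share 9/23) is above the threshold, contributing 53; the remaining 5 contribute 0. Total contributed: 53.
The group account pays out 2.6 × 53 = 137.80 in total (split across the unequal shares, but the aggregate is all that matters for the group sum).
The 5 free-riders keep 53 each, adding 265. Group total = 265 + 137.80 = 402.80.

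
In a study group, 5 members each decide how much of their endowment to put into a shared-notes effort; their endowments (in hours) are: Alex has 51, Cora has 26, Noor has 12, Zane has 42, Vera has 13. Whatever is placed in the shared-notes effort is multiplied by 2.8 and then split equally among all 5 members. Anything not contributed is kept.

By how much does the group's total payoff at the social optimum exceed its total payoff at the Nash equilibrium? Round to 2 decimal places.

259.20 hours

The private return per contributed unit is 2.8/5 = 0.5600 < 1 for every player regardless of endowment, so the Nash equilibrium is zero contribution and the group total is Σ E_j = 51 + 26 + 12 + 42 + 13 = 144.
Each contributed unit returns 2.800 to the group, so the social optimum is full contribution by everyone: group total = 2.800 × 144 = 403.20.
Efficiency loss = (2.800 − 1) × 144 = 259.20.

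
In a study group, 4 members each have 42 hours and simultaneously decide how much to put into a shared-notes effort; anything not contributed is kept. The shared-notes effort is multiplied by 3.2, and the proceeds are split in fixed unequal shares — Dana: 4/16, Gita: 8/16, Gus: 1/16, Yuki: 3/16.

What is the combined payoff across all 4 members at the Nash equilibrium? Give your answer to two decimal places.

For player j, contributing a unit is worthwhile iff 3.2 × (j's share) ≥ 1, i.e. iff j's share is at least 0.3125.
The only share above 0.3125 is Gita's 8/16, contributing 42; the remaining 3 contribute 0. Total contributed: 42.
The shared-notes effort pays out 3.2 × 42 = 134.40 in total (split across the unequal shares, but the aggregate is all that matters for the group sum).
The 3 free-riders keep 42 each, adding 126. Group total = 126 + 134.40 = 260.40.

260.40 hours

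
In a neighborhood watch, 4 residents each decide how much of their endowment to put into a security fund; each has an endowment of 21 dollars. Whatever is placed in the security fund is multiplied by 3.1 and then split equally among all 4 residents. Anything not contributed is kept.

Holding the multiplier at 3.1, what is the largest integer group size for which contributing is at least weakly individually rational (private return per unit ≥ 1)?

3

Private return per unit is 3.1/(group size), which is ≥ 1 whenever the group size is ≤ 3.1.
The largest such integer is 3.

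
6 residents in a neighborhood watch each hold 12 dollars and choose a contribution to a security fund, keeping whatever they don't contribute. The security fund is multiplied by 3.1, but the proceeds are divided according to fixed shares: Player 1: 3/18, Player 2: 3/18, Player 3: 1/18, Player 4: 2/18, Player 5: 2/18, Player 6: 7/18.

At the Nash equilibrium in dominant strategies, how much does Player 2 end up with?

Player j's private return per contributed unit is 3.1 × (j's share). Contributing is weakly dominant for j when that share is at least 1/3.1 = 0.3226, and contributing 0 is dominant otherwise.
Only Player 6 (7/18) clears that bar, contributing 12; the remaining 5 contribute 0. Total contributed: 12.
Player 2 keeps 12 and receives 3.1 × 12 × 3/18 = 6.20 from the security fund, for a payoff of 18.20.

18.20 dollars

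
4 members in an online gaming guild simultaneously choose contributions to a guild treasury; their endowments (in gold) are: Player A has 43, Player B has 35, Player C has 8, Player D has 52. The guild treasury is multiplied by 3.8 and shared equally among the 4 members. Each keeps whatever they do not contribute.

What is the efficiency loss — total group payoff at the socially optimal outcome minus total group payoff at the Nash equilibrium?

The private return per contributed unit is 3.8/4 = 0.9500 < 1 for every player regardless of endowment, so the Nash equilibrium is zero contribution and the group total is Σ E_j = 43 + 35 + 8 + 52 = 138.
Each contributed unit returns 3.800 to the group, so the social optimum is full contribution by everyone: group total = 3.800 × 138 = 524.40.
Efficiency loss = (3.800 − 1) × 138 = 386.40.

386.40 gold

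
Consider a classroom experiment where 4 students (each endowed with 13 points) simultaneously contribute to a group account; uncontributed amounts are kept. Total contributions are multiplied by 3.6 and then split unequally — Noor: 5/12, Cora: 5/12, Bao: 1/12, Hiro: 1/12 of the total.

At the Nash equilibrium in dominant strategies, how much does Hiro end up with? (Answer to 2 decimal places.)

Each unit j contributes comes back to j as 3.6 × (j's share), so j prefers to contribute only if that share exceeds 1/3.6 = 0.2778; otherwise keeping the unit dominates.
The shares above 0.2778 belong to Noor and Cora, contributing 13 each; the remaining 2 contribute 0. Total contributed: 26.
Hiro keeps 13 and receives 3.6 × 26 × 1/12 = 7.80 from the group account, for a payoff of 20.80.

20.80 points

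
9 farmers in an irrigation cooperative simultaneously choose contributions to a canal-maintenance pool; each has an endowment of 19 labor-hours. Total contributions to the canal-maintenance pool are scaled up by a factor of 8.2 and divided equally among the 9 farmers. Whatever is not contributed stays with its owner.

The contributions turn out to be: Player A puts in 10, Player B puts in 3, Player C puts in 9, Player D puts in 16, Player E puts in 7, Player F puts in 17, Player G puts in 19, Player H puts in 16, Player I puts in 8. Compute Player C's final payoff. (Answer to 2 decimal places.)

105.67 labor-hours

Total contributed: 10 + 3 + 9 + 16 + 7 + 17 + 19 + 16 + 8 = 105.
Each receives 8.2 × 105 / 9 = 95.67 from the canal-maintenance pool.
Player C keeps 19 − 9 = 10, so Player C's payoff is 10 + 95.67 = 105.67.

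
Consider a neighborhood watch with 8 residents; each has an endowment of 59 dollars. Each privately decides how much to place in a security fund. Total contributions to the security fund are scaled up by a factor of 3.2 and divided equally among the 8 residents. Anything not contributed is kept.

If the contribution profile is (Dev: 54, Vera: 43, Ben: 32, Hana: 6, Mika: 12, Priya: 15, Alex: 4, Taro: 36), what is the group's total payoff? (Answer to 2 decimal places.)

916.40 dollars

Total contributed: 54 + 43 + 32 + 6 + 12 + 15 + 4 + 36 = 202; total kept: 8 × 59 − 202 = 270.
The security fund pays out 3.2 × 202 = 646.40 in aggregate.
Group total = 270 + 646.40 = 916.40.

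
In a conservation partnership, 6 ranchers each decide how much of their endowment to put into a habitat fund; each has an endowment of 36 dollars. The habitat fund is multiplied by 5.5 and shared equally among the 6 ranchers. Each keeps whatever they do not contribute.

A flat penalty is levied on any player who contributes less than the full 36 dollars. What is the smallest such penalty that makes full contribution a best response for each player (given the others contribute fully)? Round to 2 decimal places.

3.00 dollars

Given the others contribute fully, the best deviation is to contribute 0 (any partial contribution still incurs the fine and gives up units whose private return 0.9167 is below 1).
Deviating from 36 to 0 saves 36 dollars but forfeits the deviator's share of the drop in the habitat fund: 5.5/6 × 36 = 33.00.
So the deviation gain is 36 − 33.00 = 3.00, and the fine must be at least 3.00 dollars to wipe it out.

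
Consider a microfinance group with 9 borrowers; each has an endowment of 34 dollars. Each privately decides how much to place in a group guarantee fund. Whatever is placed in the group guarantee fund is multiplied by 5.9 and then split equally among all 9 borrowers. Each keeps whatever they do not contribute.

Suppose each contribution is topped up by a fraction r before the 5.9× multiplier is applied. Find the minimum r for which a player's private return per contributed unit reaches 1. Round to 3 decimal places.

0.525

With matching at rate r, one contributed unit becomes (1 + r) in the group guarantee fund and returns 5.9 × (1 + r) / 9 to the contributor.
Setting this equal to 1: 1 + r = 9/5.9 = 1.5254.
So the minimum matching rate is r = 1.5254 − 1 = 0.525.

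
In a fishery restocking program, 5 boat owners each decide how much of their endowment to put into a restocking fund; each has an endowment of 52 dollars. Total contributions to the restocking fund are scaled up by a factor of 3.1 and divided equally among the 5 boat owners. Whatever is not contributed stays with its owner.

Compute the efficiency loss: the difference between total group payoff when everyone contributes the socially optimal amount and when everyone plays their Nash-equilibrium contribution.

546.00 dollars

Each contributed unit returns 3.1/5 = 0.6200 to its contributor — below 1 — so contributing 0 is dominant for every player. At the Nash equilibrium everyone keeps their 52, and the group total is 5 × 52 = 260.
Each contributed unit returns 3.100 to the group as a whole (0.6200 to each of 5 players), which exceeds 1, so the social optimum is full contribution: group total = 3.100 × 260 = 806.00.
Efficiency loss = 806.00 − 260 = 546.00.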